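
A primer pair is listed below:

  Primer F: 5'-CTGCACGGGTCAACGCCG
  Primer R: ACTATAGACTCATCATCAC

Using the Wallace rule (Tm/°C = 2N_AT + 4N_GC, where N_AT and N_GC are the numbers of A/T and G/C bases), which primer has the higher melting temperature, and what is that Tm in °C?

Primer F: A+T=5, G+C=13 → Tm = 2(5)+4(13) = 62°C
Primer R: A+T=12, G+C=7 → Tm = 2(12)+4(7) = 52°C
62°C vs 52°C → primer F is higher.

Primer F, 62°C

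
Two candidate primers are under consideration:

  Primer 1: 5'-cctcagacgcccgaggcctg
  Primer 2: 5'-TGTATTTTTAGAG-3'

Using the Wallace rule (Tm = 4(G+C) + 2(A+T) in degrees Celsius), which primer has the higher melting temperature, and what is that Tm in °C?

Primer 1: A+T=5, G+C=15 → Tm = 2(5)+4(15) = 70°C
Primer 2: A+T=10, G+C=3 → Tm = 2(10)+4(3) = 32°C
70°C vs 32°C → primer 1 is higher.

Primer 1, 70°C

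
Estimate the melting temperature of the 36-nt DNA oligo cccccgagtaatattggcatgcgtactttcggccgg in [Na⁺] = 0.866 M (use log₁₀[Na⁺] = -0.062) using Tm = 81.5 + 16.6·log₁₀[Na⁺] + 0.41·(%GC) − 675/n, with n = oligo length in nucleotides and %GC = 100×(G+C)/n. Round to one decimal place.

Length n = 36. Counting bases: T=9, A=6, C=11, G=10
G+C = 21, so %GC = 21/36 × 100 = 58.333%
Salt term: 16.6 × (-0.062) = -1.029
GC term: 0.41 × 58.333 = 23.917; length term: −675/36 = −18.75
Tm = 81.5 + (-1.029) + 23.917 − 18.75 = 85.638 → 85.6°C

85.6°C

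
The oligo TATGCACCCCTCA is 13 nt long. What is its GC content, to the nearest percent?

54%

T=3, G=1, A=3, C=6
G+C = 1 + 6 = 7 out of 13 bases
%GC = 7/13 × 100 = 53.85% ≈ 54%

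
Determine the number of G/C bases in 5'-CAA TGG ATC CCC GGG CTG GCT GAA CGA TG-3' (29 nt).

Scanning the sequence gives T=5, A=6, G=10, C=8.
Total G or C: 10 + 8 = 18

18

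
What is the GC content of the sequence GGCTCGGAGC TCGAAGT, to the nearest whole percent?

Base counts: T=3, G=7, A=3, C=4
G+C = 7 + 4 = 11 out of 17 bases
%GC = 11/17 × 100 = 64.71% ≈ 65%

65%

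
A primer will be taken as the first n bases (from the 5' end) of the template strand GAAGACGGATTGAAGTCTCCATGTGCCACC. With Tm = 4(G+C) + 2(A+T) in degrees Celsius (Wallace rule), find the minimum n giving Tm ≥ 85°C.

n = 29

First 28 bases: GAAGACGGATTGAAGTCTCCATGTGCCA → Tm = 84°C (< 85°C)
First 29 bases: GAAGACGGATTGAAGTCTCCATGTGCCAC → Tm = 88°C (≥ 85°C)
Each additional base adds 2°C (A/T) or 4°C (G/C), so Tm is non-decreasing in n; n = 29 is the first length to reach 85°C.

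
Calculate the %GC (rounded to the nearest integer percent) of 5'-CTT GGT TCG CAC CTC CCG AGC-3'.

Counting bases: A=2, C=9, G=5, T=5
G+C = 5 + 9 = 14 out of 21 bases
%GC = 14/21 × 100 = 66.67% ≈ 67%

67%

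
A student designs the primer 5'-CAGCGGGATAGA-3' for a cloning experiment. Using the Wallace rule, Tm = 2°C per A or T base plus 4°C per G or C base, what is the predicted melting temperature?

38°C

Base counts: G=5, A=4, T=1, C=2
A+T = 5, G+C = 7
Tm = 2(5) + 4(7) = 10 + 28 = 38°C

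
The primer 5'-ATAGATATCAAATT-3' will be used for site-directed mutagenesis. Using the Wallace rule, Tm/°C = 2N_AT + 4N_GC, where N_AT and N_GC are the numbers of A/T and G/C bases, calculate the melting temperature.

32°C

Scanning the sequence gives G=1, T=5, A=7, C=1.
A+T = 12, G+C = 2
Tm = 2(12) + 4(2) = 24 + 8 = 32°C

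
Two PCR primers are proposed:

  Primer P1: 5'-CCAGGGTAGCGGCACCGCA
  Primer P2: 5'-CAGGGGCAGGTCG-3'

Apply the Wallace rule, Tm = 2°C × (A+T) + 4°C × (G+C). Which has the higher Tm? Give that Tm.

Primer P1, 66°C

Primer P1: A+T=5, G+C=14 → Tm = 2(5)+4(14) = 66°C
Primer P2: A+T=3, G+C=10 → Tm = 2(3)+4(10) = 46°C
66°C vs 46°C → primer P1 is higher.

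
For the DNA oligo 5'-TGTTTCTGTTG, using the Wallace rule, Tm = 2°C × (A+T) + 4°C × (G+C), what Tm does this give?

Counting bases: A=0, T=7, C=1, G=3
A+T = 7, G+C = 4
Tm = 2(7) + 4(4) = 14 + 16 = 30°C

30°C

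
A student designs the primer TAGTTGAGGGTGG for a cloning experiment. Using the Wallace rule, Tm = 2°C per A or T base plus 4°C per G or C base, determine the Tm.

Counting bases: G=7, A=2, T=4, C=0
AT pairs contribute 6, GC pairs contribute 7.
Tm = 4·7 + 2·6 = 28 + 12 = 40°C

40°C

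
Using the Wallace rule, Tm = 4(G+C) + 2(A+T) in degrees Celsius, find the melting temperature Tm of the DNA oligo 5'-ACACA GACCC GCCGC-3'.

Base counts: G=3, T=0, C=8, A=4
So N_AT = 4 and N_GC = 11.
Tm = 2(4) + 4(11) = 8 + 44 = 52°C

52°C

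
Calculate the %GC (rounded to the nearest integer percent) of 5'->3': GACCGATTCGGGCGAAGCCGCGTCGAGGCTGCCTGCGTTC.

70%

Scanning the sequence gives T=7, A=5, G=15, C=13.
G+C = 15 + 13 = 28 out of 40 bases
%GC = 28/40 × 100 = 70% ≈ 70%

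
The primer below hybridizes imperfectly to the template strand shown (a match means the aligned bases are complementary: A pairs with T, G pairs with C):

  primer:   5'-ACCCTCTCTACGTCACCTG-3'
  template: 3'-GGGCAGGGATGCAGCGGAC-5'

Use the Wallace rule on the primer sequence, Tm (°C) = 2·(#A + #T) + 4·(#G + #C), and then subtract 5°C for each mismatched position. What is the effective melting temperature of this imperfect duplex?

Primer base counts: A=3, T=5, G=2, C=9 → A+T=8, G+C=11
Perfect-match Tm = 2(8) + 4(11) = 16 + 44 = 60°C
Mismatches (positions where the bases are not complementary): 4 (at positions 1, 4, 7, 15)
Effective Tm = 60 − 4×5 = 60 − 20 = 40°C

40°C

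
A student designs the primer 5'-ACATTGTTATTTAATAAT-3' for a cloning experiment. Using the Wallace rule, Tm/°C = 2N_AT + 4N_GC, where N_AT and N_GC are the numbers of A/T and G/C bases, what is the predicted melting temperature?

40°C

A=7, C=1, G=1, T=9
AT pairs contribute 16, GC pairs contribute 2.
Tm = 2(16) + 4(2) = 32 + 8 = 40°C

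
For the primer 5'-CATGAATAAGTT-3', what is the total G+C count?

Scanning the sequence gives A=5, C=1, T=4, G=2.
Total G or C: 2 + 1 = 3

3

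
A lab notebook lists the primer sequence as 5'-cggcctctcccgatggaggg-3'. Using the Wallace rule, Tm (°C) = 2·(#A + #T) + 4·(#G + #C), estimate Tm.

Base counts: A=2, T=3, C=7, G=8
So N_AT = 5 and N_GC = 15.
Tm = 4·15 + 2·5 = 60 + 10 = 70°C

70°C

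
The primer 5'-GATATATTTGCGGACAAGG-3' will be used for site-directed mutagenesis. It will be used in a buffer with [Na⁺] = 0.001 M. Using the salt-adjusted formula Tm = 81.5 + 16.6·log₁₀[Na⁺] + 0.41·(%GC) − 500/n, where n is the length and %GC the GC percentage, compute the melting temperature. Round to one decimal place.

Length n = 19. Counting bases: A=6, G=6, C=2, T=5
G+C = 8, so %GC = 8/19 × 100 = 42.105%
Salt term: 16.6 × (-3) = -49.8
GC term: 0.41 × 42.105 = 17.263; length term: −500/19 = −26.316
Tm = 81.5 + (-49.8) + 17.263 − 26.316 = 22.647 → 22.6°C

22.6°C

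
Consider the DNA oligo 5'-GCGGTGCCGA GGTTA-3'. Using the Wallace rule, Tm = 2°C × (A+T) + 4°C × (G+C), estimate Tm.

Base counts: T=3, G=7, C=3, A=2
AT pairs contribute 5, GC pairs contribute 10.
Tm = 4·10 + 2·5 = 40 + 10 = 50°C

50°C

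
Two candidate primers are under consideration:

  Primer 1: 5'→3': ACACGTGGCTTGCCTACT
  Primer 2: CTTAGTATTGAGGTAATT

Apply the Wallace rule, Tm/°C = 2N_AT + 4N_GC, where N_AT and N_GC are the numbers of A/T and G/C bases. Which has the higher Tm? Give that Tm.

Primer 1, 56°C

Primer 1: A+T=8, G+C=10 → Tm = 2(8)+4(10) = 56°C
Primer 2: A+T=13, G+C=5 → Tm = 2(13)+4(5) = 46°C
56°C vs 46°C → primer 1 is higher.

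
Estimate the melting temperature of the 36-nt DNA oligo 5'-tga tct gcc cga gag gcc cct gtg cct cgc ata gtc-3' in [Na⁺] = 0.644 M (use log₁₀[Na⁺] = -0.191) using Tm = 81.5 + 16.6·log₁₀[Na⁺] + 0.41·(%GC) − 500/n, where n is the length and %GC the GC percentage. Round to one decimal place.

Length n = 36. Base counts: G=10, A=5, T=8, C=13
G+C = 23, so %GC = 23/36 × 100 = 63.889%
Salt term: 16.6 × (-0.191) = -3.171
GC term: 0.41 × 63.889 = 26.194; length term: −500/36 = −13.889
Tm = 81.5 + (-3.171) + 26.194 − 13.889 = 90.634 → 90.6°C

90.6°C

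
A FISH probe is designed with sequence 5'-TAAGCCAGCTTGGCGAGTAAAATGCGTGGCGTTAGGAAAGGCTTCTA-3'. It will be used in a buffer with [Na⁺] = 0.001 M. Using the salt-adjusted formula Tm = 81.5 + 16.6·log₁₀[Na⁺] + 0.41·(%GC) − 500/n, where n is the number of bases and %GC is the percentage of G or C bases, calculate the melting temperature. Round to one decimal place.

41.1°C

Length n = 47. Scanning the sequence gives A=13, C=8, G=15, T=11.
G+C = 23, so %GC = 23/47 × 100 = 48.936%
Salt term: 16.6 × (-3) = -49.8
GC term: 0.41 × 48.936 = 20.064; length term: −500/47 = −10.638
Tm = 81.5 + (-49.8) + 20.064 − 10.638 = 41.126 → 41.1°C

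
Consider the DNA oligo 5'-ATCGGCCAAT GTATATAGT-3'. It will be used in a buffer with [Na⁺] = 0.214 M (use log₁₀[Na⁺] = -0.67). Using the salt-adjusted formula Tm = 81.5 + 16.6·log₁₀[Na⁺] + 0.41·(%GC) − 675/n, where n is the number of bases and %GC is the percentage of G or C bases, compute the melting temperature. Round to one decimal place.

Length n = 19. A=6, T=6, C=3, G=4
G+C = 7, so %GC = 7/19 × 100 = 36.842%
Salt term: 16.6 × (-0.67) = -11.122
GC term: 0.41 × 36.842 = 15.105; length term: −675/19 = −35.526
Tm = 81.5 + (-11.122) + 15.105 − 35.526 = 49.957 → 50.0°C

50.0°C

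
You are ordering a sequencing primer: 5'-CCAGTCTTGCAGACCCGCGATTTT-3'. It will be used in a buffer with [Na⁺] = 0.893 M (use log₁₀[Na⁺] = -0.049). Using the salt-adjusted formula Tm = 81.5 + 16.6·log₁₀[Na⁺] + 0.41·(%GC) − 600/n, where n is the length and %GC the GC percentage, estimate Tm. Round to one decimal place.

77.9°C

Length n = 24. Scanning the sequence gives A=4, G=5, C=8, T=7.
G+C = 13, so %GC = 13/24 × 100 = 54.167%
Salt term: 16.6 × (-0.049) = -0.813
GC term: 0.41 × 54.167 = 22.208; length term: −600/24 = −25
Tm = 81.5 + (-0.813) + 22.208 − 25 = 77.895 → 77.9°C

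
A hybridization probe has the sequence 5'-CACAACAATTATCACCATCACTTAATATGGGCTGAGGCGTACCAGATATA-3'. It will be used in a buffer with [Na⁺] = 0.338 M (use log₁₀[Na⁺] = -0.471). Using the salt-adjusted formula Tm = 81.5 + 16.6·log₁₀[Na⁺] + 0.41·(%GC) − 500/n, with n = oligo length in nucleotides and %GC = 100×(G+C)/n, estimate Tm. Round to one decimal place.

Length n = 50. Scanning the sequence gives T=12, C=12, A=18, G=8.
G+C = 20, so %GC = 20/50 × 100 = 40%
Salt term: 16.6 × (-0.471) = -7.819
GC term: 0.41 × 40 = 16.4; length term: −500/50 = −10
Tm = 81.5 + (-7.819) + 16.4 − 10 = 80.081 → 80.1°C

80.1°C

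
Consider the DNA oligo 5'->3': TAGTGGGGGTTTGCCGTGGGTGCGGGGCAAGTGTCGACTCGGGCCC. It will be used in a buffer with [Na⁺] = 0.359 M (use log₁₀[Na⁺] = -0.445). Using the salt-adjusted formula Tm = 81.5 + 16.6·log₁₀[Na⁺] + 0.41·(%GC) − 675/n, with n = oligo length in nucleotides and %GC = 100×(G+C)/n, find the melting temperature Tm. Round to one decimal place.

88.0°C

Length n = 46. Scanning the sequence gives T=10, C=10, A=4, G=22.
G+C = 32, so %GC = 32/46 × 100 = 69.565%
Salt term: 16.6 × (-0.445) = -7.387
GC term: 0.41 × 69.565 = 28.522; length term: −675/46 = −14.674
Tm = 81.5 + (-7.387) + 28.522 − 14.674 = 87.961 → 88.0°C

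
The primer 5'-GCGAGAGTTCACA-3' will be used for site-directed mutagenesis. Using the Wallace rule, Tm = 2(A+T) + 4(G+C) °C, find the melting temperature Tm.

40°C

Base counts: G=4, A=4, T=2, C=3
AT pairs contribute 6, GC pairs contribute 7.
Tm = 2(6) + 4(7) = 12 + 28 = 40°C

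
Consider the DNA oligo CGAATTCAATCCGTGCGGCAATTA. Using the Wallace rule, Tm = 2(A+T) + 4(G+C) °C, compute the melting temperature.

Counting bases: G=5, C=6, A=7, T=6
So N_AT = 13 and N_GC = 11.
Tm = 2(13) + 4(11) = 26 + 44 = 70°C

70°C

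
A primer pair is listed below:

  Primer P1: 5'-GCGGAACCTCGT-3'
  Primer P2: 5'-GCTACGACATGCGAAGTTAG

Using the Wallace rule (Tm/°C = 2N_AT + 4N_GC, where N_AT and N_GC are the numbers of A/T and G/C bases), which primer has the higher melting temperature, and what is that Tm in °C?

Primer P2, 60°C

Primer P1: A+T=4, G+C=8 → Tm = 2(4)+4(8) = 40°C
Primer P2: A+T=10, G+C=10 → Tm = 2(10)+4(10) = 60°C
40°C vs 60°C → primer P2 is higher.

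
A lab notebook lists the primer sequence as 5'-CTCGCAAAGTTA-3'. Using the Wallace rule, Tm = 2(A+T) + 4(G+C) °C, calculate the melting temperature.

Counting bases: C=3, T=3, G=2, A=4
AT pairs contribute 7, GC pairs contribute 5.
Tm = 2(7) + 4(5) = 14 + 20 = 34°C

34°C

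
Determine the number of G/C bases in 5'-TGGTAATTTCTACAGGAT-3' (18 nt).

Base counts: A=5, C=2, G=4, T=7
Total G or C: 4 + 2 = 6

6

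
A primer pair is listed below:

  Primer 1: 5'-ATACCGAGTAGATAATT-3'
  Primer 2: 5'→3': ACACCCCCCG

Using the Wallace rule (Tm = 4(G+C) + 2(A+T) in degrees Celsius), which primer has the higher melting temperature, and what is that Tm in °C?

Primer 1, 44°C

Primer 1: A+T=12, G+C=5 → Tm = 2(12)+4(5) = 44°C
Primer 2: A+T=2, G+C=8 → Tm = 2(2)+4(8) = 36°C
44°C vs 36°C → primer 1 is higher.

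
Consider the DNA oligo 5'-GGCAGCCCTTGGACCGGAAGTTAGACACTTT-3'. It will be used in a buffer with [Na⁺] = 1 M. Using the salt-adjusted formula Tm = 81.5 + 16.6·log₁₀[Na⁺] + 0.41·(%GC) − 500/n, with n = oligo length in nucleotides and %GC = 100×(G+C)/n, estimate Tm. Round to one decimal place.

87.9°C

Length n = 31. Counting bases: G=9, C=8, T=7, A=7
G+C = 17, so %GC = 17/31 × 100 = 54.839%
Salt term: 16.6 × (0) = 0
GC term: 0.41 × 54.839 = 22.484; length term: −500/31 = −16.129
Tm = 81.5 + (0) + 22.484 − 16.129 = 87.855 → 87.9°C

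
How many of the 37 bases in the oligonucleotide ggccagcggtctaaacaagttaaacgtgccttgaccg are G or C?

Counting bases: T=7, C=10, G=10, A=10
G+C = 10 + 10 = 20

20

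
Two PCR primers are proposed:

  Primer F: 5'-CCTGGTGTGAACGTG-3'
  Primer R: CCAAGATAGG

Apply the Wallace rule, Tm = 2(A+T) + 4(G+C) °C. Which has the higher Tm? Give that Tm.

Primer F: A+T=6, G+C=9 → Tm = 2(6)+4(9) = 48°C
Primer R: A+T=5, G+C=5 → Tm = 2(5)+4(5) = 30°C
48°C vs 30°C → primer F is higher.

Primer F, 48°C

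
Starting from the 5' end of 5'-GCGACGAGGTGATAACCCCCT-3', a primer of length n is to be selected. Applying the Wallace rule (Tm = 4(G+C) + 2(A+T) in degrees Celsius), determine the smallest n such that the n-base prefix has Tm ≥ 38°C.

First 10 bases: GCGACGAGGT → Tm = 34°C (< 38°C)
First 11 bases: GCGACGAGGTG → Tm = 38°C (≥ 38°C)
Each additional base adds 2°C (A/T) or 4°C (G/C), so Tm is non-decreasing in n; n = 11 is the first length to reach 38°C.

n = 11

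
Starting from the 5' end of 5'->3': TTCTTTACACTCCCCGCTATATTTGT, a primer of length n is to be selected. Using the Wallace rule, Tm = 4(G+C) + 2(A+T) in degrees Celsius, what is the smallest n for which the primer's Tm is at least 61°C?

n = 22

First 21 bases: TTCTTTACACTCCCCGCTATA → Tm = 60°C (< 61°C)
First 22 bases: TTCTTTACACTCCCCGCTATAT → Tm = 62°C (≥ 61°C)
Since every base adds ≥2°C, Tm only increases with n, so the threshold is first crossed at n = 22.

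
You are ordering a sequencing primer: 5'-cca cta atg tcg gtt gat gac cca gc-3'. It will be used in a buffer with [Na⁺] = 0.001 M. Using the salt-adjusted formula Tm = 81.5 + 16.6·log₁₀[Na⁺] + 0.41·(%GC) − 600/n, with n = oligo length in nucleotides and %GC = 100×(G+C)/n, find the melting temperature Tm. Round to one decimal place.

30.7°C

Length n = 26. Base counts: G=6, C=8, T=6, A=6
G+C = 14, so %GC = 14/26 × 100 = 53.846%
Salt term: 16.6 × (-3) = -49.8
GC term: 0.41 × 53.846 = 22.077; length term: −600/26 = −23.077
Tm = 81.5 + (-49.8) + 22.077 − 23.077 = 30.7 → 30.7°C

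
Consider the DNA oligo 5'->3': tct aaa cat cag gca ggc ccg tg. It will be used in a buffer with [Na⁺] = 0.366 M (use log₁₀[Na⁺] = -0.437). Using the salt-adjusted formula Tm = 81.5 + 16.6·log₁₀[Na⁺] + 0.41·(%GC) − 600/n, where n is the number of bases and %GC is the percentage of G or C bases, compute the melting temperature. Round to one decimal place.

Length n = 23. Scanning the sequence gives T=4, G=6, C=7, A=6.
G+C = 13, so %GC = 13/23 × 100 = 56.522%
Salt term: 16.6 × (-0.437) = -7.254
GC term: 0.41 × 56.522 = 23.174; length term: −600/23 = −26.087
Tm = 81.5 + (-7.254) + 23.174 − 26.087 = 71.333 → 71.3°C

71.3°C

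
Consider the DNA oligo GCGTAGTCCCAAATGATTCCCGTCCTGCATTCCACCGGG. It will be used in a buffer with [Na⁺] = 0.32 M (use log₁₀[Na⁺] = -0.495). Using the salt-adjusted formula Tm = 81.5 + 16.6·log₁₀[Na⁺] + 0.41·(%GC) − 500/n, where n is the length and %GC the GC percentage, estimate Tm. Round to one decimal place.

Length n = 39. Counting bases: C=14, T=9, A=7, G=9
G+C = 23, so %GC = 23/39 × 100 = 58.974%
Salt term: 16.6 × (-0.495) = -8.217
GC term: 0.41 × 58.974 = 24.179; length term: −500/39 = −12.821
Tm = 81.5 + (-8.217) + 24.179 − 12.821 = 84.641 → 84.6°C

84.6°C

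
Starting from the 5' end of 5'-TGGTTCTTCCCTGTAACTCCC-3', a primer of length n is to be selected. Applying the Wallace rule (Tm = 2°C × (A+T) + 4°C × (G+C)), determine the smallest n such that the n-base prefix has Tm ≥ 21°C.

n = 8

First 7 bases: TGGTTCT → Tm = 20°C (< 21°C)
First 8 bases: TGGTTCTT → Tm = 22°C (≥ 21°C)
Since every base adds ≥2°C, Tm only increases with n, so the threshold is first crossed at n = 8.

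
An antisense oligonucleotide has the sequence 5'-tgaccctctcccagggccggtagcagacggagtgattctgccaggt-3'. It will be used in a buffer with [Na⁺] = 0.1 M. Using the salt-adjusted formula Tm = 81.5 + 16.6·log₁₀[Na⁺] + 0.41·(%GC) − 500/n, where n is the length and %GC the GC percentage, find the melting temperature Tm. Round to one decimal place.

Length n = 46. Scanning the sequence gives A=8, C=14, G=15, T=9.
G+C = 29, so %GC = 29/46 × 100 = 63.043%
Salt term: 16.6 × (-1) = -16.6
GC term: 0.41 × 63.043 = 25.848; length term: −500/46 = −10.87
Tm = 81.5 + (-16.6) + 25.848 − 10.87 = 79.878 → 79.9°C

79.9°C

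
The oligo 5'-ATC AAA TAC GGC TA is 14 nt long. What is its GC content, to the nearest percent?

Scanning the sequence gives A=6, C=3, G=2, T=3.
G+C = 2 + 3 = 5 out of 14 bases
%GC = 5/14 × 100 = 35.71% ≈ 36%

36%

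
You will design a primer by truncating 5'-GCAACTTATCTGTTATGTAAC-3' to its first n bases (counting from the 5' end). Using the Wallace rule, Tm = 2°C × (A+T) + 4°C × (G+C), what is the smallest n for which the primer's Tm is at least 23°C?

n = 9

First 8 bases: GCAACTTA → Tm = 22°C (< 23°C)
First 9 bases: GCAACTTAT → Tm = 24°C (≥ 23°C)
Each additional base adds 2°C (A/T) or 4°C (G/C), so Tm is non-decreasing in n; n = 9 is the first length to reach 23°C.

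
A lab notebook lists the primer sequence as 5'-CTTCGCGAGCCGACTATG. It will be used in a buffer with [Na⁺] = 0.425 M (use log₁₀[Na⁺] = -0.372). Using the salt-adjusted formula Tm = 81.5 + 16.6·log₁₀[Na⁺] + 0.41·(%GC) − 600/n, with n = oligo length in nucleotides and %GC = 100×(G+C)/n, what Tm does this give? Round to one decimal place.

67.0°C

Length n = 18. A=3, C=6, T=4, G=5
G+C = 11, so %GC = 11/18 × 100 = 61.111%
Salt term: 16.6 × (-0.372) = -6.175
GC term: 0.41 × 61.111 = 25.056; length term: −600/18 = −33.333
Tm = 81.5 + (-6.175) + 25.056 − 33.333 = 67.048 → 67.0°C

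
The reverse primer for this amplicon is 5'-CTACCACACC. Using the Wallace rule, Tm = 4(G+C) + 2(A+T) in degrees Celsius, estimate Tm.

32°C

Counting bases: G=0, A=3, T=1, C=6
A+T = 4, G+C = 6
Tm = 4·6 + 2·4 = 24 + 8 = 32°C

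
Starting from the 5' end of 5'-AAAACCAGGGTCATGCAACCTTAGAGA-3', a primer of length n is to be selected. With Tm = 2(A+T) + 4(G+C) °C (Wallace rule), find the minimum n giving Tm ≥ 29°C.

n = 10

First 9 bases: AAAACCAGG → Tm = 26°C (< 29°C)
First 10 bases: AAAACCAGGG → Tm = 30°C (≥ 29°C)
Each additional base adds 2°C (A/T) or 4°C (G/C), so Tm is non-decreasing in n; n = 10 is the first length to reach 29°C.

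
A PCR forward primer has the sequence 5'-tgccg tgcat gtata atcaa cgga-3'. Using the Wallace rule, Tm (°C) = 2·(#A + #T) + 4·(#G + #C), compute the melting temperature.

Base counts: C=5, T=6, G=6, A=7
AT pairs contribute 13, GC pairs contribute 11.
Tm = 4·11 + 2·13 = 44 + 26 = 70°C

70°C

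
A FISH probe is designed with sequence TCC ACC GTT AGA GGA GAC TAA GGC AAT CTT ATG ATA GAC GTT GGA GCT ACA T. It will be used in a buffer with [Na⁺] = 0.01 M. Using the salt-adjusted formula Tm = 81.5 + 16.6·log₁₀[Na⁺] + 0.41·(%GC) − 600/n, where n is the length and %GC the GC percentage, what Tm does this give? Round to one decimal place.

54.9°C

Length n = 52. Counting bases: G=13, T=13, C=10, A=16
G+C = 23, so %GC = 23/52 × 100 = 44.231%
Salt term: 16.6 × (-2) = -33.2
GC term: 0.41 × 44.231 = 18.135; length term: −600/52 = −11.538
Tm = 81.5 + (-33.2) + 18.135 − 11.538 = 54.897 → 54.9°C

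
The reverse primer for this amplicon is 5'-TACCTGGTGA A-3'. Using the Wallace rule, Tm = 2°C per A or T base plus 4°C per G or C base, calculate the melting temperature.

A=3, T=3, C=2, G=3
AT pairs contribute 6, GC pairs contribute 5.
Tm = 2×6 + 4×5 = 32°C

32°C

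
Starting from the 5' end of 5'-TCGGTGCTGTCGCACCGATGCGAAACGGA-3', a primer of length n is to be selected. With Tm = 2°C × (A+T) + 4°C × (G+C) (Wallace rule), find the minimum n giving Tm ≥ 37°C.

n = 12

First 11 bases: TCGGTGCTGTC → Tm = 36°C (< 37°C)
First 12 bases: TCGGTGCTGTCG → Tm = 40°C (≥ 37°C)
Each additional base adds 2°C (A/T) or 4°C (G/C), so Tm is non-decreasing in n; n = 12 is the first length to reach 37°C.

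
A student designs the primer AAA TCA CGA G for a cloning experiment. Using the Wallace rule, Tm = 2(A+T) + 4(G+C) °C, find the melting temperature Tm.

Scanning the sequence gives A=5, T=1, G=2, C=2.
A+T = 6, G+C = 4
Tm = 2×6 + 4×4 = 28°C

28°C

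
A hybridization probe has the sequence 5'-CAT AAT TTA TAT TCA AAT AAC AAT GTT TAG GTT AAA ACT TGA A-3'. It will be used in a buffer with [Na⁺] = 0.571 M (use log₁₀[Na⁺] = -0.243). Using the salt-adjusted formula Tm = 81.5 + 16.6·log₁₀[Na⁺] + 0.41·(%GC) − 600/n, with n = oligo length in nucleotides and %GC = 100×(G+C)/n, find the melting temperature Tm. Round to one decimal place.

Length n = 43. T=16, A=19, C=4, G=4
G+C = 8, so %GC = 8/43 × 100 = 18.605%
Salt term: 16.6 × (-0.243) = -4.034
GC term: 0.41 × 18.605 = 7.628; length term: −600/43 = −13.953
Tm = 81.5 + (-4.034) + 7.628 − 13.953 = 71.141 → 71.1°C

71.1°C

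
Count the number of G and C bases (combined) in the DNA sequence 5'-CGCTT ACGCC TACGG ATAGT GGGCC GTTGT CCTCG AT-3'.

22

G=11, A=5, C=11, T=10
Total G or C: 11 + 11 = 22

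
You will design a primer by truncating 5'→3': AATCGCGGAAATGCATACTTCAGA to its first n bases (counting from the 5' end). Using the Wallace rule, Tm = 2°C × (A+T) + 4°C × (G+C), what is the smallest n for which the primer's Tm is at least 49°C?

n = 18

First 17 bases: AATCGCGGAAATGCATA → Tm = 48°C (< 49°C)
First 18 bases: AATCGCGGAAATGCATAC → Tm = 52°C (≥ 49°C)
Since every base adds ≥2°C, Tm only increases with n, so the threshold is first crossed at n = 18.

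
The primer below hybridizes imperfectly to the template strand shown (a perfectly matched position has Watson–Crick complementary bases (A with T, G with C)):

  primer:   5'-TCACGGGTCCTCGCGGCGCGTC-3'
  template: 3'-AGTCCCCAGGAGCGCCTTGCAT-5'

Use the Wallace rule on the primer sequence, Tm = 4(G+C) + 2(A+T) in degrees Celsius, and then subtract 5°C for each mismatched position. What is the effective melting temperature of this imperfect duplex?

Primer base counts: A=1, T=4, G=8, C=9 → A+T=5, G+C=17
Perfect-match Tm = 2(5) + 4(17) = 10 + 68 = 78°C
Mismatches (positions where the bases are not complementary): 4 (at positions 4, 17, 18, 22)
Effective Tm = 78 − 4×5 = 78 − 20 = 58°C

58°C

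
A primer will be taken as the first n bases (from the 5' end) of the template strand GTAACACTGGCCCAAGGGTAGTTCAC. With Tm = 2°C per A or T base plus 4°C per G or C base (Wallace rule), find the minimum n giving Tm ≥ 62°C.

n = 20

First 19 bases: GTAACACTGGCCCAAGGGT → Tm = 60°C (< 62°C)
First 20 bases: GTAACACTGGCCCAAGGGTA → Tm = 62°C (≥ 62°C)
Since every base adds ≥2°C, Tm only increases with n, so the threshold is first crossed at n = 20.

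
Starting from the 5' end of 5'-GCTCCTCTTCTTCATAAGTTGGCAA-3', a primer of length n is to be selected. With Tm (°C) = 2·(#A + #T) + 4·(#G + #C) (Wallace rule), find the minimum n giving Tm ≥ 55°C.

First 19 bases: GCTCCTCTTCTTCATAAGT → Tm = 54°C (< 55°C)
First 20 bases: GCTCCTCTTCTTCATAAGTT → Tm = 56°C (≥ 55°C)
Each additional base adds 2°C (A/T) or 4°C (G/C), so Tm is non-decreasing in n; n = 20 is the first length to reach 55°C.

n = 20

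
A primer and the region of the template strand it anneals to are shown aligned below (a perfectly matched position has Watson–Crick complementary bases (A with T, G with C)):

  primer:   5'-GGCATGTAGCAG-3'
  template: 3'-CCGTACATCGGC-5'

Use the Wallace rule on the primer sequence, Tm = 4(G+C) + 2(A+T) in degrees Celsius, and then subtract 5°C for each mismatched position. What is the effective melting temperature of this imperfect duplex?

33°C

Primer base counts: A=3, T=2, G=5, C=2 → A+T=5, G+C=7
Perfect-match Tm = 2(5) + 4(7) = 10 + 28 = 38°C
Mismatches (positions where the bases are not complementary): 1 (at position 11)
Effective Tm = 38 − 1×5 = 38 − 5 = 33°C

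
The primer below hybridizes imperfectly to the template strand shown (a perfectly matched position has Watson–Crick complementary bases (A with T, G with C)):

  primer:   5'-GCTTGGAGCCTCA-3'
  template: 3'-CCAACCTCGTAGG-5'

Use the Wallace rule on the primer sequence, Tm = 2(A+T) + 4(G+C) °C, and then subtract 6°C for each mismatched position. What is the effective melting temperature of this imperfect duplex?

Primer base counts: A=2, T=3, G=4, C=4 → A+T=5, G+C=8
Perfect-match Tm = 2(5) + 4(8) = 10 + 32 = 42°C
Mismatches (positions where the bases are not complementary): 3 (at positions 2, 10, 13)
Effective Tm = 42 − 3×6 = 42 − 18 = 24°C

24°C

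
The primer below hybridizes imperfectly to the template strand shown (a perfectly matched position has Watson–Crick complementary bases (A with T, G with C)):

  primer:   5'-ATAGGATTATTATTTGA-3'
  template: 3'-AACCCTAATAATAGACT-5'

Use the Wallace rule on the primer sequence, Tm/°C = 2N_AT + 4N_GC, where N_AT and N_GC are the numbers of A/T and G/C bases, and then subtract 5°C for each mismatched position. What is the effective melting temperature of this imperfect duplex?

25°C

Primer base counts: A=6, T=8, G=3, C=0 → A+T=14, G+C=3
Perfect-match Tm = 2(14) + 4(3) = 28 + 12 = 40°C
Mismatches (positions where the bases are not complementary): 3 (at positions 1, 3, 14)
Effective Tm = 40 − 3×5 = 40 − 15 = 25°C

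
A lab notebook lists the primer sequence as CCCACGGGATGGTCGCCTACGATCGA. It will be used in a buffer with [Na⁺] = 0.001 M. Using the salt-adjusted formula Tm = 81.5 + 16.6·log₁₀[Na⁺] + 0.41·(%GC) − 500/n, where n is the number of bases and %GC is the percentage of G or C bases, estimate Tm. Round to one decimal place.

Length n = 26. Scanning the sequence gives A=5, C=9, G=8, T=4.
G+C = 17, so %GC = 17/26 × 100 = 65.385%
Salt term: 16.6 × (-3) = -49.8
GC term: 0.41 × 65.385 = 26.808; length term: −500/26 = −19.231
Tm = 81.5 + (-49.8) + 26.808 − 19.231 = 39.277 → 39.3°C

39.3°C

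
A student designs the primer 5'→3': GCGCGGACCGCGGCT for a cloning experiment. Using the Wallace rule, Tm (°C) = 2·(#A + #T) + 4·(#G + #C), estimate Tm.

56°C

Counting bases: T=1, G=7, A=1, C=6
So N_AT = 2 and N_GC = 13.
Tm = 2×2 + 4×13 = 56°C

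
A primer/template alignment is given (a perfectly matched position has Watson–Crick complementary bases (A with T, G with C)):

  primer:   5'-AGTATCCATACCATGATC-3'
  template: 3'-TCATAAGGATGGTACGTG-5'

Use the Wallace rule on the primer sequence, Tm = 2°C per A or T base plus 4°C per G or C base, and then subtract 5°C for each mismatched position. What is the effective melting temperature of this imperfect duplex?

Primer base counts: A=6, T=5, G=2, C=5 → A+T=11, G+C=7
Perfect-match Tm = 2(11) + 4(7) = 22 + 28 = 50°C
Mismatches (positions where the bases are not complementary): 4 (at positions 6, 8, 16, 17)
Effective Tm = 50 − 4×5 = 50 − 20 = 30°C

30°C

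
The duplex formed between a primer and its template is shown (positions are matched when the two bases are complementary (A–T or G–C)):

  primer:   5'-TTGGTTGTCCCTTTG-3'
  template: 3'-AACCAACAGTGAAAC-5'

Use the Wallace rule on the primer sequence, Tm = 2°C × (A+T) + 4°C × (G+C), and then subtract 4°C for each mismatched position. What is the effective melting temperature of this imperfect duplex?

40°C

Primer base counts: A=0, T=8, G=4, C=3 → A+T=8, G+C=7
Perfect-match Tm = 2(8) + 4(7) = 16 + 28 = 44°C
Mismatches (positions where the bases are not complementary): 1 (at position 10)
Effective Tm = 44 − 1×4 = 44 − 4 = 40°C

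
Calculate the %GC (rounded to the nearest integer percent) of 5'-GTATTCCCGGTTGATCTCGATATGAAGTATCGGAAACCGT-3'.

45%

Scanning the sequence gives T=12, C=8, A=10, G=10.
G+C = 10 + 8 = 18 out of 40 bases
%GC = 18/40 × 100 = 45% ≈ 45%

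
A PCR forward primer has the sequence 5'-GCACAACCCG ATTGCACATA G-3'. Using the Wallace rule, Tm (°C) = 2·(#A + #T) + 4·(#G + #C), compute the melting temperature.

64°C

Base counts: A=7, G=4, T=3, C=7
So N_AT = 10 and N_GC = 11.
Tm = 4·11 + 2·10 = 44 + 20 = 64°C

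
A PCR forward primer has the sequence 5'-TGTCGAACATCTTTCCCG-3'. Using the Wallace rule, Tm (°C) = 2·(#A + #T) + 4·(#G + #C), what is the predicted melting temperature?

Base counts: T=6, A=3, C=6, G=3
AT pairs contribute 9, GC pairs contribute 9.
Tm = 2×9 + 4×9 = 54°C

54°C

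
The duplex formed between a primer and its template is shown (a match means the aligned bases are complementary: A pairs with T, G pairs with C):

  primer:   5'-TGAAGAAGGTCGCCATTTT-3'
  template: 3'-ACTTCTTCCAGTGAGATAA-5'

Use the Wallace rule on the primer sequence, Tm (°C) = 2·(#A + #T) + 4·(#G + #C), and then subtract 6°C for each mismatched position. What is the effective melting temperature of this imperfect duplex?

Primer base counts: A=5, T=6, G=5, C=3 → A+T=11, G+C=8
Perfect-match Tm = 2(11) + 4(8) = 22 + 32 = 54°C
Mismatches (positions where the bases are not complementary): 4 (at positions 12, 14, 15, 17)
Effective Tm = 54 − 4×6 = 54 − 24 = 30°C

30°C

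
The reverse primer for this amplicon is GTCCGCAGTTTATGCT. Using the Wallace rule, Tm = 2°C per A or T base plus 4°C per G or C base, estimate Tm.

48°C

Base counts: C=4, T=6, G=4, A=2
AT pairs contribute 8, GC pairs contribute 8.
Tm = 4·8 + 2·8 = 32 + 16 = 48°C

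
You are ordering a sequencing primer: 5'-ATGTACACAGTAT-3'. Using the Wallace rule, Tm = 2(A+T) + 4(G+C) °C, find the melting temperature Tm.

34°C

Base counts: A=5, G=2, T=4, C=2
AT pairs contribute 9, GC pairs contribute 4.
Tm = 2×9 + 4×4 = 34°C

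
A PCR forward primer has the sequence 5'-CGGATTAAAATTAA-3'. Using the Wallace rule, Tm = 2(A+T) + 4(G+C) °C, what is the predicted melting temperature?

34°C

Counting bases: C=1, G=2, T=4, A=7
A+T = 11, G+C = 3
Tm = 2×11 + 4×3 = 34°C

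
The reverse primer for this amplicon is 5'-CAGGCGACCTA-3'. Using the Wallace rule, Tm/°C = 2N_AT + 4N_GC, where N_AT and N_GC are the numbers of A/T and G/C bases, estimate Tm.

36°C

Counting bases: A=3, G=3, T=1, C=4
AT pairs contribute 4, GC pairs contribute 7.
Tm = 4·7 + 2·4 = 28 + 8 = 36°C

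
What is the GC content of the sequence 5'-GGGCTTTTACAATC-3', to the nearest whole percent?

Counting bases: C=3, A=3, T=5, G=3
G+C = 3 + 3 = 6 out of 14 bases
%GC = 6/14 × 100 = 42.86% ≈ 43%

43%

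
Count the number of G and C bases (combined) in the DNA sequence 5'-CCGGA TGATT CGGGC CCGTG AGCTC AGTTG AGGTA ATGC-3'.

Scanning the sequence gives A=7, T=9, G=14, C=9.
Total G or C: 14 + 9 = 23

23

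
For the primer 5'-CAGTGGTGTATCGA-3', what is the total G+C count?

7

Base counts: G=5, C=2, A=3, T=4
G+C = 5 + 2 = 7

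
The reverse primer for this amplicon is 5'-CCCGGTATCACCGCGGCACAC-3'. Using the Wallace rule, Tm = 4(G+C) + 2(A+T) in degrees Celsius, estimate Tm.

72°C

A=4, C=10, T=2, G=5
A+T = 6, G+C = 15
Tm = 4·15 + 2·6 = 60 + 12 = 72°C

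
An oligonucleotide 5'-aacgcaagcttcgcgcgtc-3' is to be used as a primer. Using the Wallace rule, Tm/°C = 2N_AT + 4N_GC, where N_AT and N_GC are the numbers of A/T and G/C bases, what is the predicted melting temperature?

62°C

Scanning the sequence gives A=4, G=5, T=3, C=7.
So N_AT = 7 and N_GC = 12.
Tm = 4·12 + 2·7 = 48 + 14 = 62°C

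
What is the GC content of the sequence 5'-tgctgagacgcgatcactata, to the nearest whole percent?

Base counts: C=5, A=6, T=5, G=5
G+C = 5 + 5 = 10 out of 21 bases
%GC = 10/21 × 100 = 47.62% ≈ 48%

48%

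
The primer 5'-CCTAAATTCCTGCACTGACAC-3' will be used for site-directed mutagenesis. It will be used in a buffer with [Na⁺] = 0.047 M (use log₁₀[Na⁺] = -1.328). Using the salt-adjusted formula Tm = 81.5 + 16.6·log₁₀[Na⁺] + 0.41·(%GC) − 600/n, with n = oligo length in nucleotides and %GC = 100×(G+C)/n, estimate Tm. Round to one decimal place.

Length n = 21. Base counts: T=5, A=6, C=8, G=2
G+C = 10, so %GC = 10/21 × 100 = 47.619%
Salt term: 16.6 × (-1.328) = -22.045
GC term: 0.41 × 47.619 = 19.524; length term: −600/21 = −28.571
Tm = 81.5 + (-22.045) + 19.524 − 28.571 = 50.408 → 50.4°C

50.4°C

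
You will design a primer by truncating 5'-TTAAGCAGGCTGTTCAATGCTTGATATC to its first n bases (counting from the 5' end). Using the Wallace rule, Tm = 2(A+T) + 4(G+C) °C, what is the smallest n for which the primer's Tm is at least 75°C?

n = 28

First 27 bases: TTAAGCAGGCTGTTCAATGCTTGATAT → Tm = 74°C (< 75°C)
First 28 bases: TTAAGCAGGCTGTTCAATGCTTGATATC → Tm = 78°C (≥ 75°C)
Since every base adds ≥2°C, Tm only increases with n, so the threshold is first crossed at n = 28.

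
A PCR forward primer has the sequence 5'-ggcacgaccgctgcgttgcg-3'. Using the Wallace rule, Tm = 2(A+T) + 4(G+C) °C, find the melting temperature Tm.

70°C

Base counts: T=3, C=7, A=2, G=8
A+T = 5, G+C = 15
Tm = 2(5) + 4(15) = 10 + 60 = 70°C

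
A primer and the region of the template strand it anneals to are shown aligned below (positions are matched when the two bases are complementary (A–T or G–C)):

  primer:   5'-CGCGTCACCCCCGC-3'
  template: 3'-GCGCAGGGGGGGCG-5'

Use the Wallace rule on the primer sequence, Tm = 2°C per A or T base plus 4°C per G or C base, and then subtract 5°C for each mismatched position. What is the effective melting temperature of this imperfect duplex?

Primer base counts: A=1, T=1, G=3, C=9 → A+T=2, G+C=12
Perfect-match Tm = 2(2) + 4(12) = 4 + 48 = 52°C
Mismatches (positions where the bases are not complementary): 1 (at position 7)
Effective Tm = 52 − 1×5 = 52 − 5 = 47°C

47°C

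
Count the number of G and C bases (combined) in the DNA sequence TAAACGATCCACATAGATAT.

6

Counting bases: G=2, C=4, T=5, A=9
G+C = 2 + 4 = 6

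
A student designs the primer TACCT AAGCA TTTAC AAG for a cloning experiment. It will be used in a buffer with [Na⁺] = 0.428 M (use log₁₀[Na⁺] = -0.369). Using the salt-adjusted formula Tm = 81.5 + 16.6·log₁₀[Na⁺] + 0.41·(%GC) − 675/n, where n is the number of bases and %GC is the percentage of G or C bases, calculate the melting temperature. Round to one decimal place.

Length n = 18. Base counts: A=7, T=5, G=2, C=4
G+C = 6, so %GC = 6/18 × 100 = 33.333%
Salt term: 16.6 × (-0.369) = -6.125
GC term: 0.41 × 33.333 = 13.667; length term: −675/18 = −37.5
Tm = 81.5 + (-6.125) + 13.667 − 37.5 = 51.542 → 51.5°C

51.5°C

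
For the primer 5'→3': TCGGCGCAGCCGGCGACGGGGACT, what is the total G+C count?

19

A=3, G=11, T=2, C=8
Total G or C: 11 + 8 = 19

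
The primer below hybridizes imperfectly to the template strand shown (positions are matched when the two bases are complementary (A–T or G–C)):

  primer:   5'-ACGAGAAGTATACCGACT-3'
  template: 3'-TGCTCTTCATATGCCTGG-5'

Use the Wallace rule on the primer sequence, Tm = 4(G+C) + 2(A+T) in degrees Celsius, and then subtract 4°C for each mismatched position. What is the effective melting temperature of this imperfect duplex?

44°C

Primer base counts: A=7, T=3, G=4, C=4 → A+T=10, G+C=8
Perfect-match Tm = 2(10) + 4(8) = 20 + 32 = 52°C
Mismatches (positions where the bases are not complementary): 2 (at positions 14, 18)
Effective Tm = 52 − 2×4 = 52 − 8 = 44°C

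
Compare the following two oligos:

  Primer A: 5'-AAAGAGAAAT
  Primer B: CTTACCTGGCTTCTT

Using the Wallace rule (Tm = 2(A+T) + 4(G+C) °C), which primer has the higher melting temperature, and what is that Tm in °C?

Primer B, 44°C

Primer A: A+T=8, G+C=2 → Tm = 2(8)+4(2) = 24°C
Primer B: A+T=8, G+C=7 → Tm = 2(8)+4(7) = 44°C
24°C vs 44°C → primer B is higher.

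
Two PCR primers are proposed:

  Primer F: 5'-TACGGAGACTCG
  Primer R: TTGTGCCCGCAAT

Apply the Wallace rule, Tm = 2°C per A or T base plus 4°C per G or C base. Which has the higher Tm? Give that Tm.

Primer R, 40°C

Primer F: A+T=5, G+C=7 → Tm = 2(5)+4(7) = 38°C
Primer R: A+T=6, G+C=7 → Tm = 2(6)+4(7) = 40°C
38°C vs 40°C → primer R is higher.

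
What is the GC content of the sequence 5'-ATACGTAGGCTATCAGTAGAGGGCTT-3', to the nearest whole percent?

Counting bases: G=8, A=7, T=7, C=4
G+C = 8 + 4 = 12 out of 26 bases
%GC = 12/26 × 100 = 46.15% ≈ 46%

46%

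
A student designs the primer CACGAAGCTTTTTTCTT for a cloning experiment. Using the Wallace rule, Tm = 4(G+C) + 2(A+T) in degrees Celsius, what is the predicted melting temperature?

46°C

Base counts: G=2, A=3, C=4, T=8
So N_AT = 11 and N_GC = 6.
Tm = 4·6 + 2·11 = 24 + 22 = 46°C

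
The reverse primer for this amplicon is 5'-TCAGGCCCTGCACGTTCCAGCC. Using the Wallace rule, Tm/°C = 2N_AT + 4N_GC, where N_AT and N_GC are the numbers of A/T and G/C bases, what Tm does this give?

74°C

G=5, T=4, A=3, C=10
A+T = 7, G+C = 15
Tm = 4·15 + 2·7 = 60 + 14 = 74°C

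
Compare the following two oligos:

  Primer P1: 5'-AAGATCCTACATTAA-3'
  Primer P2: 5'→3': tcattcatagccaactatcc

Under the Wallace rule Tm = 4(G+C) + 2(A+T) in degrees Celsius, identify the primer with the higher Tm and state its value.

Primer P1: A+T=11, G+C=4 → Tm = 2(11)+4(4) = 38°C
Primer P2: A+T=12, G+C=8 → Tm = 2(12)+4(8) = 56°C
38°C vs 56°C → primer P2 is higher.

Primer P2, 56°C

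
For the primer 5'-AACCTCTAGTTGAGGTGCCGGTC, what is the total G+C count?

T=6, A=4, G=7, C=6
Total G or C: 7 + 6 = 13

13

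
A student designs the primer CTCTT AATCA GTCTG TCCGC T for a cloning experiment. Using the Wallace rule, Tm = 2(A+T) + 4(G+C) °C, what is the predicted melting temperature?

62°C

Scanning the sequence gives T=8, A=3, G=3, C=7.
So N_AT = 11 and N_GC = 10.
Tm = 4·10 + 2·11 = 40 + 22 = 62°C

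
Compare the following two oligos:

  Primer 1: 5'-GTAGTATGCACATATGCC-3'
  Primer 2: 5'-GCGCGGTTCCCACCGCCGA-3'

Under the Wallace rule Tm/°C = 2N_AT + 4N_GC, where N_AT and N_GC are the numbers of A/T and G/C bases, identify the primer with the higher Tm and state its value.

Primer 2, 68°C

Primer 1: A+T=10, G+C=8 → Tm = 2(10)+4(8) = 52°C
Primer 2: A+T=4, G+C=15 → Tm = 2(4)+4(15) = 68°C
52°C vs 68°C → primer 2 is higher.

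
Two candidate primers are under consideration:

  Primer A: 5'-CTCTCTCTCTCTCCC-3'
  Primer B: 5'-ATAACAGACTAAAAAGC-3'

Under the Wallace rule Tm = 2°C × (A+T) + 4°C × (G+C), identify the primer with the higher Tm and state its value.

Primer A, 48°C

Primer A: A+T=6, G+C=9 → Tm = 2(6)+4(9) = 48°C
Primer B: A+T=12, G+C=5 → Tm = 2(12)+4(5) = 44°C
48°C vs 44°C → primer A is higher.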